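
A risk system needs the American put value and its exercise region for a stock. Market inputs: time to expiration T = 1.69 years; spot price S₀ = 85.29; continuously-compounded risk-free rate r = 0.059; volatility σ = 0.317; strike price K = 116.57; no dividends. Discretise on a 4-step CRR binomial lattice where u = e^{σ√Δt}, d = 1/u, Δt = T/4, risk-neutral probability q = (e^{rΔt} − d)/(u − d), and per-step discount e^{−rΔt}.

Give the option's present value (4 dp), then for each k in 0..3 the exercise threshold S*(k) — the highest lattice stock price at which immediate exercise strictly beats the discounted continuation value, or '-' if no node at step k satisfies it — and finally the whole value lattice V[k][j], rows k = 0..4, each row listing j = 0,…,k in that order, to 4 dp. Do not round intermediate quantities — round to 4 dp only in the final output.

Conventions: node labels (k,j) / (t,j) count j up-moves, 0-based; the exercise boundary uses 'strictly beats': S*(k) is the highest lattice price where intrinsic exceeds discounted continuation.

price = 31.7691
boundary = - 69.4084 85.2900 69.4084
tree:
31.7691
47.1616 18.5237
60.0860 31.2800 7.1601
70.6038 47.1616 14.9655 0.0000
79.1630 60.0860 31.2800 0.0000 0.0000

Δt=0.42250, u=1.22881, d=0.81379, q=0.50949, disc=e^(-rΔt)=0.97538
k=4 terminal: V=max(K-S,0) → 79.1630 60.0860 31.2800 0.0000 0.0000
k=3: j=0 S=45.9662 intr=70.6038 cont=67.7339 V=70.6038[EX]; j=1 S=69.4084 intr=47.1616 cont=44.2918 V=47.1616[EX]; j=2 S=104.8056 intr=11.7644 cont=14.9655 V=14.9655[hold]; j=3 S=158.2549 intr=0.0000 cont=0.0000 V=0.0000[hold]  S*(3)=69.4084
k=2: j=0 S=56.4840 intr=60.0860 cont=57.2161 V=60.0860[EX]; j=1 S=85.2900 intr=31.2800 cont=30.0009 V=31.2800[EX]; j=2 S=128.7867 intr=0.0000 cont=7.1601 V=7.1601[hold]  S*(2)=85.2900
k=1: j=0 S=69.4084 intr=47.1616 cont=44.2918 V=47.1616[EX]; j=1 S=104.8056 intr=11.7644 cont=18.5237 V=18.5237[hold]  S*(1)=69.4084
k=0: j=0 S=85.2900 intr=31.2800 cont=31.7691 V=31.7691[hold]  S*(0)=-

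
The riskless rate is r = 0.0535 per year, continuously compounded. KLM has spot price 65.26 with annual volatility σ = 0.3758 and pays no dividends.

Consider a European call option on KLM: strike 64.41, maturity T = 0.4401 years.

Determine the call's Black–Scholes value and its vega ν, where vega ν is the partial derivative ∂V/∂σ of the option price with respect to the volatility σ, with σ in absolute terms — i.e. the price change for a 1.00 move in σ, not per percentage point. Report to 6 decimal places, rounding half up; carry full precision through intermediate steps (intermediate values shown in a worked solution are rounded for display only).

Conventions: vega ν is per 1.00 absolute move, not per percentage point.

σ√T = 0.3758·√0.4401 = 0.249306
d₁ = (ln(S/K) + (r+σ²/2)T) / (σ√T) = (ln(65.26/64.41) + (0.0535+0.3758²/2)·0.4401) / 0.249306 = (0.013110 + 0.054622) / 0.249306 = 0.271684
d₂ = d₁ − σ√T = 0.271684 − 0.249306 = 0.022378
e^{−rT} = 0.976730
N(d₁) = 0.607068,  N(d₂) = 0.508927
Call price V = S·N(d₁) − K·e^{−rT}·N(d₂) = 39.617228 − 32.017181 = 7.600047
φ(d₁) = (1/√(2π))·e^{−d₁²/2} = 0.384487
ν = S·φ(d₁)·√T = 16.645801

price = 7.600047
ν = 16.645801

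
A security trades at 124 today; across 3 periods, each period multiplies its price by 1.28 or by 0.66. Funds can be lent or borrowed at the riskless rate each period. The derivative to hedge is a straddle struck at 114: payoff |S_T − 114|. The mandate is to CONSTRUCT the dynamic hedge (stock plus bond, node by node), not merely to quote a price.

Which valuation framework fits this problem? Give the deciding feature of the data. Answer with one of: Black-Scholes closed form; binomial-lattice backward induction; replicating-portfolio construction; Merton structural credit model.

Key observation: what is demanded is not a single number but the (Δ, B) position at each node of the 1.28/0.66 tree starting at 124; constructing those positions is the replicating-portfolio method.

framework: replicating-portfolio construction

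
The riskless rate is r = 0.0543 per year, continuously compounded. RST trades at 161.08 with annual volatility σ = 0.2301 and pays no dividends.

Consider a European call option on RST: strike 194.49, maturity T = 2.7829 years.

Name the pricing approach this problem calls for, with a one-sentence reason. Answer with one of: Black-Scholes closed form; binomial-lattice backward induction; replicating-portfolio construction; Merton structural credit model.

framework: Black-Scholes closed form

Key observation: the strike-194.49 call on RST is European-exercise on a continuously-modelled lognormal underlying, so its value is a single closed-form evaluation.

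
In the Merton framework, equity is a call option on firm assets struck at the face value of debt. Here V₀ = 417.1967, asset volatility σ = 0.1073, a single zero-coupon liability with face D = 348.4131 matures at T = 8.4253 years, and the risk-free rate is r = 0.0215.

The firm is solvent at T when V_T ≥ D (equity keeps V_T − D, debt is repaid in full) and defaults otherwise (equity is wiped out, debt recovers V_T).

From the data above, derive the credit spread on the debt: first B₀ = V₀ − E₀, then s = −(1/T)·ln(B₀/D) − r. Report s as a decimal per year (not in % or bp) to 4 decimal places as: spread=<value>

Apply the equity-as-call identities (strike 348.4131, horizon 8.4253 years):
d₁ = [ln(V₀/D) + (r + σ²/2)T] / (σ√T)
   = [ln(417.1967/348.4131) + (0.0215 + 0.5·0.1073²)·8.4253] / (0.1073·√8.4253)
   = [0.180169 + 0.229645] / 0.311453 = 1.315815
d₂ = d₁ − σ√T = 1.315815 − 0.311453 = 1.004362
N(d₁) = 0.905882,  N(d₂) = 0.842398,  e^(−rT) = 0.834315
E₀ = V₀·N(d₁) − D·e^(−rT)·N(d₂)
   = 417.1967·0.905882 − 348.4131·0.834315·0.842398 = 133.057358
B₀ = V₀ − E₀ = 417.1967 − 133.057358 = 284.139342
spread = −(1/T)·ln(B₀/D) − r = −(1/8.4253)·ln(284.139342/348.4131) − 0.0215 = 0.00270378

spread=0.0027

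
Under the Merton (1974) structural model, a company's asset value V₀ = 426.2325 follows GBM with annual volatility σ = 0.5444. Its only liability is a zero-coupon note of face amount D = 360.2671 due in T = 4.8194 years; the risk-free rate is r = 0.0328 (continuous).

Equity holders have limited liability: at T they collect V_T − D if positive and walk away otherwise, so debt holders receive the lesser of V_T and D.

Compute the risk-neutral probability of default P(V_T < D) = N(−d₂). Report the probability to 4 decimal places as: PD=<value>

PD=0.6273

With assets at 426.2325 and a single debt payment of 360.2671 at 4.8194 years:
d₁ = [ln(V₀/D) + (r + σ²/2)T] / (σ√T)
   = [ln(426.2325/360.2671) + (0.0328 + 0.5·0.5444²)·4.8194] / (0.5444·√4.8194)
   = [0.168139 + 0.872242] / 1.195129 = 0.870519
d₂ = d₁ − σ√T = 0.870519 − 1.195129 = -0.324610
risk-neutral PD = N(−d₂) = N(0.324610) = 0.627262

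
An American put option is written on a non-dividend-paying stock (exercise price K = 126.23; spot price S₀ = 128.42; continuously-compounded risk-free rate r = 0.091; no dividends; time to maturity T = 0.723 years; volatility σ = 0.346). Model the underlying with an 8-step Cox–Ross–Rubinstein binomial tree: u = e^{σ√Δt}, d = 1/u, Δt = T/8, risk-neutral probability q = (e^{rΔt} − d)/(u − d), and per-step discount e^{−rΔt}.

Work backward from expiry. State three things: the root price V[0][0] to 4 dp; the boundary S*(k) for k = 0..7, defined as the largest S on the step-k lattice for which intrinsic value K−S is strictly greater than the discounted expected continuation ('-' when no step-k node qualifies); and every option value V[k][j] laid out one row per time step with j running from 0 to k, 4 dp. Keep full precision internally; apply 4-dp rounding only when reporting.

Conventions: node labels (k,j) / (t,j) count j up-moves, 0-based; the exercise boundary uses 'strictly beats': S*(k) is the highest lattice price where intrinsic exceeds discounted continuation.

Δt=0.09037  u=1.10962  d=0.90121  q=0.51364  discount=0.99181
step 8 (expiry): payoffs max(K−S,0) = 70.3516 57.4296 41.5193 21.9297 0.0000 0.0000 0.0000 0.0000 0.0000
step 7: (k=7,j=0): S=62.0037, K−S=64.2263, hold=63.1924 ⇒ V=64.2263 exercise | (k=7,j=1): S=76.3422, K−S=49.8878, hold=48.8539 ⇒ V=49.8878 exercise | (k=7,j=2): S=93.9965, K−S=32.2335, hold=31.1996 ⇒ V=32.2335 exercise | (k=7,j=3): S=115.7335, K−S=10.4965, hold=10.5783 ⇒ V=10.5783 continue | (k=7,j=4): S=142.4972, K−S=0.0000, hold=0.0000 ⇒ V=0.0000 continue | (k=7,j=5): S=175.4500, K−S=0.0000, hold=0.0000 ⇒ V=0.0000 continue | (k=7,j=6): S=216.0233, K−S=0.0000, hold=0.0000 ⇒ V=0.0000 continue | (k=7,j=7): S=265.9793, K−S=0.0000, hold=0.0000 ⇒ V=0.0000 continue  boundary S*=93.9965
step 6: (k=6,j=0): S=68.8004, K−S=57.4296, hold=56.3957 ⇒ V=57.4296 exercise | (k=6,j=1): S=84.7107, K−S=41.5193, hold=40.4854 ⇒ V=41.5193 exercise | (k=6,j=2): S=104.3003, K−S=21.9297, hold=20.9375 ⇒ V=21.9297 exercise | (k=6,j=3): S=128.4200, K−S=0.0000, hold=5.1027 ⇒ V=5.1027 continue | (k=6,j=4): S=158.1175, K−S=0.0000, hold=0.0000 ⇒ V=0.0000 continue | (k=6,j=5): S=194.6825, K−S=0.0000, hold=0.0000 ⇒ V=0.0000 continue | (k=6,j=6): S=239.7034, K−S=0.0000, hold=0.0000 ⇒ V=0.0000 continue  boundary S*=104.3003
step 5: (k=5,j=0): S=76.3422, K−S=49.8878, hold=48.8539 ⇒ V=49.8878 exercise | (k=5,j=1): S=93.9965, K−S=32.2335, hold=31.1996 ⇒ V=32.2335 exercise | (k=5,j=2): S=115.7335, K−S=10.4965, hold=13.1778 ⇒ V=13.1778 continue | (k=5,j=3): S=142.4972, K−S=0.0000, hold=2.4614 ⇒ V=2.4614 continue | (k=5,j=4): S=175.4500, K−S=0.0000, hold=0.0000 ⇒ V=0.0000 continue | (k=5,j=5): S=216.0233, K−S=0.0000, hold=0.0000 ⇒ V=0.0000 continue  boundary S*=93.9965
step 4: (k=4,j=0): S=84.7107, K−S=41.5193, hold=40.4854 ⇒ V=41.5193 exercise | (k=4,j=1): S=104.3003, K−S=21.9297, hold=22.2618 ⇒ V=22.2618 continue | (k=4,j=2): S=128.4200, K−S=0.0000, hold=7.6105 ⇒ V=7.6105 continue | (k=4,j=3): S=158.1175, K−S=0.0000, hold=1.1873 ⇒ V=1.1873 continue | (k=4,j=4): S=194.6825, K−S=0.0000, hold=0.0000 ⇒ V=0.0000 continue  boundary S*=84.7107
step 3: (k=3,j=0): S=93.9965, K−S=32.2335, hold=31.3687 ⇒ V=32.2335 exercise | (k=3,j=1): S=115.7335, K−S=10.4965, hold=14.6156 ⇒ V=14.6156 continue | (k=3,j=2): S=142.4972, K−S=0.0000, hold=4.2760 ⇒ V=4.2760 continue | (k=3,j=3): S=175.4500, K−S=0.0000, hold=0.5727 ⇒ V=0.5727 continue  boundary S*=93.9965
step 2: (k=2,j=0): S=104.3003, K−S=21.9297, hold=22.9942 ⇒ V=22.9942 continue | (k=2,j=1): S=128.4200, K−S=0.0000, hold=9.2285 ⇒ V=9.2285 continue | (k=2,j=2): S=158.1175, K−S=0.0000, hold=2.3544 ⇒ V=2.3544 continue  boundary S*=-
step 1: (k=1,j=0): S=115.7335, K−S=10.4965, hold=15.7931 ⇒ V=15.7931 continue | (k=1,j=1): S=142.4972, K−S=0.0000, hold=5.6510 ⇒ V=5.6510 continue  boundary S*=-
step 0: (k=0,j=0): S=128.4200, K−S=0.0000, hold=10.4970 ⇒ V=10.4970 continue  boundary S*=-

price = 10.4970
boundary = - - - 93.9965 84.7107 93.9965 104.3003 93.9965
tree:
10.4970
15.7931 5.6510
22.9942 9.2285 2.3544
32.2335 14.6156 4.2760 0.5727
41.5193 22.2618 7.6105 1.1873 0.0000
49.8878 32.2335 13.1778 2.4614 0.0000 0.0000
57.4296 41.5193 21.9297 5.1027 0.0000 0.0000 0.0000
64.2263 49.8878 32.2335 10.5783 0.0000 0.0000 0.0000 0.0000
70.3516 57.4296 41.5193 21.9297 0.0000 0.0000 0.0000 0.0000 0.0000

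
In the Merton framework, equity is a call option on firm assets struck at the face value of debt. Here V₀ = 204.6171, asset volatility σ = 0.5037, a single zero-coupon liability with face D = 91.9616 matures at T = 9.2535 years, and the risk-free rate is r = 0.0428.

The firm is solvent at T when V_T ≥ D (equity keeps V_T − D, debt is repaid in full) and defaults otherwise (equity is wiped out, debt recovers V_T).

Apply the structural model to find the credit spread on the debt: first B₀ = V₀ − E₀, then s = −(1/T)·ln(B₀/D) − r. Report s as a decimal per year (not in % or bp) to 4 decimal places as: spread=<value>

Apply the equity-as-call identities (strike 91.9616, horizon 9.2535 years):
d₁ = [ln(V₀/D) + (r + σ²/2)T] / (σ√T)
   = [ln(204.6171/91.9616) + (0.0428 + 0.5·0.5037²)·9.2535] / (0.5037·√9.2535)
   = [0.799769 + 1.569920] / 1.532234 = 1.546559
d₂ = d₁ − σ√T = 1.546559 − 1.532234 = 0.014325
N(d₁) = 0.939015,  N(d₂) = 0.505715,  e^(−rT) = 0.672973
E₀ = V₀·N(d₁) − D·e^(−rT)·N(d₂)
   = 204.6171·0.939015 − 91.9616·0.672973·0.505715 = 160.841042
B₀ = V₀ − E₀ = 204.6171 − 160.841042 = 43.776058
spread = −(1/T)·ln(B₀/D) − r = −(1/9.2535)·ln(43.776058/91.9616) − 0.0428 = 0.03741657

spread=0.0374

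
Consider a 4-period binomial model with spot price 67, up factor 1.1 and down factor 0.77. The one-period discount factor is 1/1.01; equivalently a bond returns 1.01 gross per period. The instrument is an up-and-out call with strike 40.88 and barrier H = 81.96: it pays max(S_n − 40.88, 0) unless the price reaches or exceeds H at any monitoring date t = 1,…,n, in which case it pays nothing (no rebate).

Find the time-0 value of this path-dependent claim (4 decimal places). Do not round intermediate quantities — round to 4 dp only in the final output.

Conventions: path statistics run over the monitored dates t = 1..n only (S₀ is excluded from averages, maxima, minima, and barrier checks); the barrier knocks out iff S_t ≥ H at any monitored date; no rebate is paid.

price = 10.0342

Set p* = 0.7273 (from d < R < u); the path-dependent value is the discounted p*-expectation over all price paths.
Enumerate all 2^4 = 16 price paths (U = up ×1.1, D = down ×0.77); each path with k up-moves has probability p*^k·(1−p*)^(4−k).
DDDD: M=51.5900, payoff=0.0000, prob=0.005532
UDDD: M=73.7000, payoff=0.0000, prob=0.014753
DUDD: M=56.7490, payoff=0.0000, prob=0.014753
UUDD: M=81.0700, payoff=7.1864, prob=0.039342
DDUD: M=51.5900, payoff=0.0000, prob=0.014753
UDUD: M=73.7000, payoff=7.1864, prob=0.039342
DUUD: M=62.4239, payoff=7.1864, prob=0.039342
UUUD: M=89.1770, payoff=0.0000, prob=0.104911
DDDU: M=51.5900, payoff=0.0000, prob=0.014753
UDDU: M=73.7000, payoff=7.1864, prob=0.039342
DUDU: M=56.7490, payoff=7.1864, prob=0.039342
UUDU: M=81.0700, payoff=27.7863, prob=0.104911
DDUU: M=51.5900, payoff=7.1864, prob=0.039342
UDUU: M=73.7000, payoff=27.7863, prob=0.104911
DUUU: M=68.6663, payoff=27.7863, prob=0.104911
UUUU: M=98.0947, payoff=0.0000, prob=0.279762
Price = Σ prob·payoff / R^4 = 10.441598 / 1.040604 = 10.0342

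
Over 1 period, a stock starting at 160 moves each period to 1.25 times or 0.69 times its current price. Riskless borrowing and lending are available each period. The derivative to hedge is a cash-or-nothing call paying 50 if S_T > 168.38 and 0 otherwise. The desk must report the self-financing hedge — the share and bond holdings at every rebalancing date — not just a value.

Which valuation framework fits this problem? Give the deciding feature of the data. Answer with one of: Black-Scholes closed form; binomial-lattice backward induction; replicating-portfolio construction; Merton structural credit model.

Key observation: the task asks for the hedge itself — share and bond holdings at every node of the 1-period tree on spot 160 with factors 1.25/0.69 — which is exactly what the replicating-portfolio construction produces.

framework: replicating-portfolio construction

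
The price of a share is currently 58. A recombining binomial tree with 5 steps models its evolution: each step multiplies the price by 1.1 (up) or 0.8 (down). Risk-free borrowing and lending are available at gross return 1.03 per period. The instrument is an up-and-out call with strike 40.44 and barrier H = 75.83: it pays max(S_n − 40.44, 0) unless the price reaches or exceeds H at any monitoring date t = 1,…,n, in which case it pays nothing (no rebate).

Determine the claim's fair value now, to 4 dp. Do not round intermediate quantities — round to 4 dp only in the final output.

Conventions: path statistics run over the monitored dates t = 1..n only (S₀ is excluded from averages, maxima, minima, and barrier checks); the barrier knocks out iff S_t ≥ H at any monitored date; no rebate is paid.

Under the martingale measure an up-move has probability p* = 0.7667; value the claim as the probability-weighted average of per-path payoffs, discounted 5 periods at R = 1.03.
Enumerate all 2^5 = 32 price paths (U = up ×1.1, D = down ×0.8); each path with k up-moves has probability p*^k·(1−p*)^(5−k).
DDDDD: M=46.4000, payoff=0.0000, prob=0.000692
UDDDD: M=63.8000, payoff=0.0000, prob=0.002273
DUDDD: M=51.0400, payoff=0.0000, prob=0.002273
UUDDD: M=70.1800, payoff=0.0000, prob=0.007467
DDUDD: M=46.4000, payoff=0.0000, prob=0.002273
UDUDD: M=63.8000, payoff=0.0000, prob=0.007467
DUUDD: M=56.1440, payoff=0.0000, prob=0.007467
UUUDD: M=77.1980, payoff=0.0000, prob=0.024534
DDDUD: M=46.4000, payoff=0.0000, prob=0.002273
UDDUD: M=63.8000, payoff=0.0000, prob=0.007467
DUDUD: M=51.0400, payoff=0.0000, prob=0.007467
UUDUD: M=70.1800, payoff=8.9667, prob=0.024534
DDUUD: M=46.4000, payoff=0.0000, prob=0.007467
UDUUD: M=63.8000, payoff=8.9667, prob=0.024534
DUUUD: M=61.7584, payoff=8.9667, prob=0.024534
UUUUD: M=84.9178, payoff=0.0000, prob=0.080613
DDDDU: M=46.4000, payoff=0.0000, prob=0.002273
UDDDU: M=63.8000, payoff=0.0000, prob=0.007467
DUDDU: M=51.0400, payoff=0.0000, prob=0.007467
UUDDU: M=70.1800, payoff=8.9667, prob=0.024534
DDUDU: M=46.4000, payoff=0.0000, prob=0.007467
UDUDU: M=63.8000, payoff=8.9667, prob=0.024534
DUUDU: M=56.1440, payoff=8.9667, prob=0.024534
UUUDU: M=77.1980, payoff=0.0000, prob=0.080613
DDDUU: M=46.4000, payoff=0.0000, prob=0.007467
UDDUU: M=63.8000, payoff=8.9667, prob=0.024534
DUDUU: M=51.0400, payoff=8.9667, prob=0.024534
UUDUU: M=70.1800, payoff=27.4942, prob=0.080613
DDUUU: M=49.4067, payoff=8.9667, prob=0.024534
UDUUU: M=67.9342, payoff=27.4942, prob=0.080613
DUUUU: M=67.9342, payoff=27.4942, prob=0.080613
UUUUU: M=93.4096, payoff=0.0000, prob=0.264870
Price = Σ prob·payoff / R^5 = 8.629077 / 1.159274 = 7.4435

price = 7.4435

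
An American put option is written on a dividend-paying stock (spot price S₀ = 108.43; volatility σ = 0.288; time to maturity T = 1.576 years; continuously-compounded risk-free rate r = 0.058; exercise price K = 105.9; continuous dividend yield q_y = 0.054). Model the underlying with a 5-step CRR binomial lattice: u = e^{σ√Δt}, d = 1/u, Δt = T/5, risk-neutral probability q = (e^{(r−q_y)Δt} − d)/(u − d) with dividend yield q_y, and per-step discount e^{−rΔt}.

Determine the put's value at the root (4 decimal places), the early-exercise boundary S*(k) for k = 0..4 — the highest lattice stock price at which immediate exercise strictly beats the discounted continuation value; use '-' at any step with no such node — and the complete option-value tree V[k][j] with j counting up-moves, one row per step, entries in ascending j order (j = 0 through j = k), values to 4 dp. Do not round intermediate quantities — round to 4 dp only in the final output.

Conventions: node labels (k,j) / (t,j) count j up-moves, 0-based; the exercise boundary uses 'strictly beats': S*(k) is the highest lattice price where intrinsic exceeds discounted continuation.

price = 13.6751
boundary = - - - 66.7552 78.4705
tree:
13.6751
20.1433 6.7340
28.6853 11.0598 1.9960
39.1448 17.7225 3.7894 0.0000
49.1111 27.4295 7.1942 0.0000 0.0000
57.5894 39.1448 13.6582 0.0000 0.0000 0.0000

Δt=0.31520, u=1.17550, d=0.85070, q=0.46355, disc=e^(-rΔt)=0.98188
k=5 terminal: V=max(K-S,0) → 57.5894 39.1448 13.6582 0.0000 0.0000 0.0000
k=4: j=0 S=56.7889 intr=49.1111 cont=48.1511 V=49.1111[EX]; j=1 S=78.4705 intr=27.4295 cont=26.8354 V=27.4295[EX]; j=2 S=108.4300 intr=0.0000 cont=7.1942 V=7.1942[hold]; j=3 S=149.8278 intr=0.0000 cont=0.0000 V=0.0000[hold]; j=4 S=207.0310 intr=0.0000 cont=0.0000 V=0.0000[hold]  S*(4)=78.4705
k=3: j=0 S=66.7552 intr=39.1448 cont=38.3530 V=39.1448[EX]; j=1 S=92.2418 intr=13.6582 cont=17.7225 V=17.7225[hold]; j=2 S=127.4591 intr=0.0000 cont=3.7894 V=3.7894[hold]; j=3 S=176.1221 intr=0.0000 cont=0.0000 V=0.0000[hold]  S*(3)=66.7552
k=2: j=0 S=78.4705 intr=27.4295 cont=28.6853 V=28.6853[hold]; j=1 S=108.4300 intr=0.0000 cont=11.0598 V=11.0598[hold]; j=2 S=149.8278 intr=0.0000 cont=1.9960 V=1.9960[hold]  S*(2)=-
k=1: j=0 S=92.2418 intr=13.6582 cont=20.1433 V=20.1433[hold]; j=1 S=127.4591 intr=0.0000 cont=6.7340 V=6.7340[hold]  S*(1)=-
k=0: j=0 S=108.4300 intr=0.0000 cont=13.6751 V=13.6751[hold]  S*(0)=-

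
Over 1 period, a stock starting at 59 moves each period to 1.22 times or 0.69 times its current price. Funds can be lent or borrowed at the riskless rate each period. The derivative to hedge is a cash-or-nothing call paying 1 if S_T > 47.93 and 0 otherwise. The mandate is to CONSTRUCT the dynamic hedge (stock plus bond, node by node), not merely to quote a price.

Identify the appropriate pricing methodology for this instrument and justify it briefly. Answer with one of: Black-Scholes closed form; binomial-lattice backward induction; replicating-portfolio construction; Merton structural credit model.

framework: replicating-portfolio construction

Key observation: a price alone would not answer the question — the per-node share/bond construction on the spot-59, 1.22/0.69 tree is required, and only the replicating-portfolio method yields it.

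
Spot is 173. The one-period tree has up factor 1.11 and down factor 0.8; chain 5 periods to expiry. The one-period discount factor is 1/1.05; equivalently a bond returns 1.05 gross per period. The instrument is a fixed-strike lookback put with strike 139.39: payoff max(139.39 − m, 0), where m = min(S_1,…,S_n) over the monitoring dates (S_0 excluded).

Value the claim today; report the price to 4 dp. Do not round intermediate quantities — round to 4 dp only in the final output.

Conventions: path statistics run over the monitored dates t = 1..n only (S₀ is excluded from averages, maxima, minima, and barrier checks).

price = 2.7726

No-arbitrage gives p* = (R−d)/(u−d) = 0.8065: enumerate every path, weight its payoff by its p*-probability, and discount by R^5.
Enumerate all 2^5 = 32 price paths (U = up ×1.11, D = down ×0.8); each path with k up-moves has probability p*^k·(1−p*)^(5−k).
DDDDD: m=56.6886, payoff=82.7014, prob=0.000272
UDDDD: m=78.6555, payoff=60.7345, prob=0.001132
DUDDD: m=78.6555, payoff=60.7345, prob=0.001132
UUDDD: m=109.1345, payoff=30.2555, prob=0.004715
DDUDD: m=78.6555, payoff=60.7345, prob=0.001132
UDUDD: m=109.1345, payoff=30.2555, prob=0.004715
DUUDD: m=109.1345, payoff=30.2555, prob=0.004715
UUUDD: m=151.4241, payoff=0.0000, prob=0.019648
DDDUD: m=78.6555, payoff=60.7345, prob=0.001132
UDDUD: m=109.1345, payoff=30.2555, prob=0.004715
DUDUD: m=109.1345, payoff=30.2555, prob=0.004715
UUDUD: m=151.4241, payoff=0.0000, prob=0.019648
DDUUD: m=109.1345, payoff=30.2555, prob=0.004715
UDUUD: m=151.4241, payoff=0.0000, prob=0.019648
DUUUD: m=138.4000, payoff=0.9900, prob=0.019648
UUUUD: m=192.0300, payoff=0.0000, prob=0.081866
DDDDU: m=70.8608, payoff=68.5292, prob=0.001132
UDDDU: m=98.3194, payoff=41.0706, prob=0.004715
DUDDU: m=98.3194, payoff=41.0706, prob=0.004715
UUDDU: m=136.4181, payoff=2.9719, prob=0.019648
DDUDU: m=98.3194, payoff=41.0706, prob=0.004715
UDUDU: m=136.4181, payoff=2.9719, prob=0.019648
DUUDU: m=136.4181, payoff=2.9719, prob=0.019648
UUUDU: m=189.2801, payoff=0.0000, prob=0.081866
DDDUU: m=88.5760, payoff=50.8140, prob=0.004715
UDDUU: m=122.8992, payoff=16.4908, prob=0.019648
DUDUU: m=122.8992, payoff=16.4908, prob=0.019648
UUDUU: m=170.5226, payoff=0.0000, prob=0.081866
DDUUU: m=110.7200, payoff=28.6700, prob=0.019648
UDUUU: m=153.6240, payoff=0.0000, prob=0.081866
DUUUU: m=138.4000, payoff=0.9900, prob=0.081866
UUUUU: m=192.0300, payoff=0.0000, prob=0.341108
Price = Σ prob·payoff / R^5 = 3.538574 / 1.276282 = 2.7726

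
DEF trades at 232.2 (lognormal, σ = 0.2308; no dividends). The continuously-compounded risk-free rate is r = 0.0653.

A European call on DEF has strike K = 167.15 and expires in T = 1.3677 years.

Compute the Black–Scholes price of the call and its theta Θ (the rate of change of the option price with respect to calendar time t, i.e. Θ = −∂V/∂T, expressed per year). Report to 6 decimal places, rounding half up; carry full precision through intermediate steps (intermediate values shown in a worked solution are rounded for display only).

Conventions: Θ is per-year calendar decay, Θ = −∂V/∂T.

price = 80.654815
Θ = -11.411874

σ√T = 0.2308·√1.3677 = 0.269918
d₁ = (ln(S/K) + (r+σ²/2)T) / (σ√T) = (ln(232.2/167.15) + (0.0653+0.2308²/2)·1.3677) / 0.269918 = (0.328707 + 0.125739) / 0.269918 = 1.683647
d₂ = d₁ − σ√T = 1.683647 − 0.269918 = 1.413730
e^{−rT} = 0.914561
N(d₁) = 0.953875,  N(d₂) = 0.921279
Call price V = S·N(d₁) − K·e^{−rT}·N(d₂) = 221.489789 − 140.834974 = 80.654815
φ(d₁) = (1/√(2π))·e^{−d₁²/2} = 0.096687
Θ = −S·φ(d₁)·σ/(2√T) − r·K·e^{−rT}·N(d₂) = −2.215350 − 9.196524 = -11.411874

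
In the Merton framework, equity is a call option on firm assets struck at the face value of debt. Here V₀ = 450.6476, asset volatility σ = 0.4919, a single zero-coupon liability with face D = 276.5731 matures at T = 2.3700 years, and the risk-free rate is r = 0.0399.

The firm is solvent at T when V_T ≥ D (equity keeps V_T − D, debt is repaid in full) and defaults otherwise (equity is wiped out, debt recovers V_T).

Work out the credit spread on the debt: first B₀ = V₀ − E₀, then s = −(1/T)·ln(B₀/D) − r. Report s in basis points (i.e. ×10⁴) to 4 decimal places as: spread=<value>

spread=555.0238

Work the structural quantities from V₀ = 450.6476 against face 276.5731:
d₁ = [ln(V₀/D) + (r + σ²/2)T] / (σ√T)
   = [ln(450.6476/276.5731) + (0.0399 + 0.5·0.4919²)·2.3700] / (0.4919·√2.3700)
   = [0.488210 + 0.381292] / 0.757270 = 1.148206
d₂ = d₁ − σ√T = 1.148206 − 0.757270 = 0.390936
N(d₁) = 0.874558,  N(d₂) = 0.652078,  e^(−rT) = 0.909770
E₀ = V₀·N(d₁) − D·e^(−rT)·N(d₂)
   = 450.6476·0.874558 − 276.5731·0.909770·0.652078 = 230.043099
B₀ = V₀ − E₀ = 450.6476 − 230.043099 = 220.604501
spread = −(1/T)·ln(B₀/D) − r = −(1/2.3700)·ln(220.604501/276.5731) − 0.0399 = 0.05550238
in basis points: 0.05550238 × 10⁴ = 555.0238 bp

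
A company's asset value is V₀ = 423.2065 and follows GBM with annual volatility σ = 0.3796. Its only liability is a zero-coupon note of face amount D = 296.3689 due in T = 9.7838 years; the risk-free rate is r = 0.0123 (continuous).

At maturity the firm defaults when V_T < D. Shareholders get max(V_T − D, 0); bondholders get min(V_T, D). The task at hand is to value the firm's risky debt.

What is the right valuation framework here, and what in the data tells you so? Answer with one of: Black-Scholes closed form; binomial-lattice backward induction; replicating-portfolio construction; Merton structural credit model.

framework: Merton structural credit model

Key observation: assets follow a GBM and default happens iff V_T < 296.3689; valuing claims on that split (equity as a call, risky debt as the residual) is the structural model's definition.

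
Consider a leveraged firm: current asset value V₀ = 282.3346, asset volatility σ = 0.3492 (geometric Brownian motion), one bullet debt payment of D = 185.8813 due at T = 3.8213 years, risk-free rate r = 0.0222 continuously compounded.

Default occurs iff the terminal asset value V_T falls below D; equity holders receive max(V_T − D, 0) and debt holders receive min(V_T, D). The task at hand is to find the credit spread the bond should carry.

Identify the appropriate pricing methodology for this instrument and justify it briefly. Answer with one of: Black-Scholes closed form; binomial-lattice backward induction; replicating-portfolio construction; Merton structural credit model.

framework: Merton structural credit model

Key observation: assets follow a GBM and default happens iff V_T < 185.8813; valuing claims on that split (equity as a call, risky debt as the residual) is the structural model's definition.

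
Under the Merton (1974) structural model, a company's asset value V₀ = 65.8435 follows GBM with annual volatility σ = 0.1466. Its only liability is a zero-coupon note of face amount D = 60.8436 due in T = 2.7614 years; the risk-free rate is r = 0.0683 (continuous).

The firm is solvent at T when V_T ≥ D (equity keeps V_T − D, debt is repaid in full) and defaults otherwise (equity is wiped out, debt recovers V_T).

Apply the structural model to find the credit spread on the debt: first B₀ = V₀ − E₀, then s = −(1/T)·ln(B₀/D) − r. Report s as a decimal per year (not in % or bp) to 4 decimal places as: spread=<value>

With assets at 65.8435 and a single debt payment of 60.8436 at 2.7614 years:
d₁ = [ln(V₀/D) + (r + σ²/2)T] / (σ√T)
   = [ln(65.8435/60.8436) + (0.0683 + 0.5·0.1466²)·2.7614] / (0.1466·√2.7614)
   = [0.078974 + 0.218277] / 0.243612 = 1.220183
d₂ = d₁ − σ√T = 1.220183 − 0.243612 = 0.976571
N(d₁) = 0.888802,  N(d₂) = 0.835609,  e^(−rT) = 0.828115
E₀ = V₀·N(d₁) − D·e^(−rT)·N(d₂)
   = 65.8435·0.888802 − 60.8436·0.828115·0.835609 = 16.419280
B₀ = V₀ − E₀ = 65.8435 − 16.419280 = 49.424220
spread = −(1/T)·ln(B₀/D) − r = −(1/2.7614)·ln(49.424220/60.8436) − 0.0683 = 0.00697560

spread=0.0070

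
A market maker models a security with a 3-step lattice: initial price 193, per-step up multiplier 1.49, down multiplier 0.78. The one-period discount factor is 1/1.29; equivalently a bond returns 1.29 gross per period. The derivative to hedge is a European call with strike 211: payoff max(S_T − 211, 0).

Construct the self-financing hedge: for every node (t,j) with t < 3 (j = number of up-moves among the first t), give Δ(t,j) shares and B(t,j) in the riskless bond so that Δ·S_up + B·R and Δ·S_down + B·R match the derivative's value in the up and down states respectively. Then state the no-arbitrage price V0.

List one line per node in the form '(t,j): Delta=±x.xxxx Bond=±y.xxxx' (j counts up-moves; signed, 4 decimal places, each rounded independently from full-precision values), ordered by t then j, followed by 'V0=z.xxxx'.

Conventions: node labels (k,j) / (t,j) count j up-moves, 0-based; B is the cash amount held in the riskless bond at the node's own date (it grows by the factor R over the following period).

The replicating-portfolio and risk-neutral prices coincide; use p* = (1.29−0.78)/(1.49−0.78) = 0.7183 for the latter.
Payoffs at expiry: V(3,0)=0.0000, V(3,1)=0.0000, V(3,2)=123.2139, V(3,3)=427.4342
Node (2,0) S=117.4212: V=(p*·0.0000+(1−p*)·0.0000)/1.29=0.0000; Δ=(0.0000−0.0000)/(174.9576−91.5885)=0.0000; B=V−Δ·S=0.0000
Node (2,1) S=224.3046: V=(p*·123.2139+(1−p*)·0.0000)/1.29=68.6091; Δ=(123.2139−0.0000)/(334.2139−174.9576)=0.7737; B=V−Δ·S=-104.9315
Node (2,2) S=428.4793: V=(p*·427.4342+(1−p*)·123.2139)/1.29=264.9134; Δ=(427.4342−123.2139)/(638.4342−334.2139)=1.0000; B=V−Δ·S=-163.5659
Node (1,0) S=150.5400: V=(p*·68.6091+(1−p*)·0.0000)/1.29=38.2036; Δ=(68.6091−0.0000)/(224.3046−117.4212)=0.6419; B=V−Δ·S=-58.4290
Node (1,1) S=287.5700: V=(p*·264.9134+(1−p*)·68.6091)/1.29=162.4933; Δ=(264.9134−68.6091)/(428.4793−224.3046)=0.9615; B=V−Δ·S=-113.9916
Node (0,0) S=193.0000: V=(p*·162.4933+(1−p*)·38.2036)/1.29=98.8234; Δ=(162.4933−38.2036)/(287.5700−150.5400)=0.9070; B=V−Δ·S=-76.2327
Sanity check at the root: Δ(0,0)·S0 + B(0,0) reproduces V0 = 98.8234.

(0,0): Delta=0.9070 Bond=-76.2327
(1,0): Delta=0.6419 Bond=-58.4290
(1,1): Delta=0.9615 Bond=-113.9916
(2,0): Delta=0.0000 Bond=0.0000
(2,1): Delta=0.7737 Bond=-104.9315
(2,2): Delta=1.0000 Bond=-163.5659
V0=98.8234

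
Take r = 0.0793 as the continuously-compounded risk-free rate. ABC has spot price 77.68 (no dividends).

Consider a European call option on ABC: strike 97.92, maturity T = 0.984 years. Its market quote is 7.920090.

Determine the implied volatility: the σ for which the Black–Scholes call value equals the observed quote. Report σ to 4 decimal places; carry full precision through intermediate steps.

sigma = 0.4057

At σ = 0.4057 the Black–Scholes value reproduces the quote:
σ√T = 0.4057·√0.984 = 0.402441
d₁ = (ln(S/K) + (r+σ²/2)T) / (σ√T) = (ln(77.68/97.92) + (0.0793+0.4057²/2)·0.984) / 0.402441 = (-0.231553 + 0.159011) / 0.402441 = -0.180256
d₂ = d₁ − σ√T = -0.180256 − 0.402441 = -0.582697
e^{−rT} = 0.924936
N(d₁) = 0.428476,  N(d₂) = 0.280049
V = S·N(d₁) − K·e^{−rT}·N(d₂) = 33.284013 − 25.363923 = 7.920090 (the quoted price), and the Black–Scholes price is strictly increasing in σ, so σ is unique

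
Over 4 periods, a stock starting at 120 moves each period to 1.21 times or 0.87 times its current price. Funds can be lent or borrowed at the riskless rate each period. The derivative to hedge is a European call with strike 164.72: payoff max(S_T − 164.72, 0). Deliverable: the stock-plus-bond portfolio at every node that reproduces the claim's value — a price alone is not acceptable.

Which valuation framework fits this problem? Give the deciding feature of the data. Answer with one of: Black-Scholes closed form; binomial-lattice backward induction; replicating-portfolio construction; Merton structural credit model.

Key observation: a price alone would not answer the question — the per-node share/bond construction on the spot-120, 1.21/0.87 tree is required, and only the replicating-portfolio method yields it.

framework: replicating-portfolio construction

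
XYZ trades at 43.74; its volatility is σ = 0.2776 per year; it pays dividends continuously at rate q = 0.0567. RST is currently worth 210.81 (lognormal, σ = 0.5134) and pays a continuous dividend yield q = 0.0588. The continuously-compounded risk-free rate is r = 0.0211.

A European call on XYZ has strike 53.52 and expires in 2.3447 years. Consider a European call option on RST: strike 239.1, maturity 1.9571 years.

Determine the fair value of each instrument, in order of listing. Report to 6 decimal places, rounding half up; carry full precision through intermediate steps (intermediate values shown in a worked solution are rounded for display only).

[XYZ call K=53.52]
σ√T = 0.2776·√2.3447 = 0.425073
d₁ = (ln(S/K) + (r−q+σ²/2)T) / (σ√T) = (ln(43.74/53.52) + (0.0211−0.0567+0.2776²/2)·2.3447) / 0.425073 = (-0.201792 + 0.006872) / 0.425073 = -0.458558
d₂ = d₁ − σ√T = -0.458558 − 0.425073 = -0.883630
e^{−rT} = 0.951731
e^{−qT} = 0.875514
N(d₁) = 0.323276,  N(d₂) = 0.188448
price = S·e^{−qT}·N(d₁) − K·e^{−rT}·N(d₂) = 12.379839 − 9.598899 = 2.780940
[RST call K=239.1]
σ√T = 0.5134·√1.9571 = 0.718228
d₁ = (ln(S/K) + (r−q+σ²/2)T) / (σ√T) = (ln(210.81/239.1) + (0.0211−0.0588+0.5134²/2)·1.9571) / 0.718228 = (-0.125925 + 0.184143) / 0.718228 = 0.081058
d₂ = d₁ − σ√T = 0.081058 − 0.718228 = -0.637170
e^{−rT} = 0.959546
e^{−qT} = 0.891297
N(d₁) = 0.532302,  N(d₂) = 0.262007
price = S·e^{−qT}·N(d₁) − K·e^{−rT}·N(d₂) = 100.016585 − 60.111656 = 39.904930

price(XYZ call K=53.52) = 2.780940
price(RST call K=239.1) = 39.904930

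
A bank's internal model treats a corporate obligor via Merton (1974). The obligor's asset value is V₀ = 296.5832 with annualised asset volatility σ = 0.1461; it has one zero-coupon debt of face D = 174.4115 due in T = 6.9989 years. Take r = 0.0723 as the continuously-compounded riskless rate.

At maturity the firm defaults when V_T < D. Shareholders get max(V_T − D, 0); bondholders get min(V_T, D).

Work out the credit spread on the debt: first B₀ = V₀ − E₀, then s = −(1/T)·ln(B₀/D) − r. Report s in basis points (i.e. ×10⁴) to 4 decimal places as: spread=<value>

spread=1.0241

With assets at 296.5832 and a single debt payment of 174.4115 at 6.9989 years:
d₁ = [ln(V₀/D) + (r + σ²/2)T] / (σ√T)
   = [ln(296.5832/174.4115) + (0.0723 + 0.5·0.1461²)·6.9989] / (0.1461·√6.9989)
   = [0.530910 + 0.580717] / 0.386514 = 2.876035
d₂ = d₁ − σ√T = 2.876035 − 0.386514 = 2.489521
N(d₁) = 0.997986,  N(d₂) = 0.993604,  e^(−rT) = 0.602890
E₀ = V₀·N(d₁) − D·e^(−rT)·N(d₂)
   = 296.5832·0.997986 − 174.4115·0.602890·0.993604 = 191.507589
B₀ = V₀ − E₀ = 296.5832 − 191.507589 = 105.075611
spread = −(1/T)·ln(B₀/D) − r = −(1/6.9989)·ln(105.075611/174.4115) − 0.0723 = 0.00010241
in basis points: 0.00010241 × 10⁴ = 1.0241 bp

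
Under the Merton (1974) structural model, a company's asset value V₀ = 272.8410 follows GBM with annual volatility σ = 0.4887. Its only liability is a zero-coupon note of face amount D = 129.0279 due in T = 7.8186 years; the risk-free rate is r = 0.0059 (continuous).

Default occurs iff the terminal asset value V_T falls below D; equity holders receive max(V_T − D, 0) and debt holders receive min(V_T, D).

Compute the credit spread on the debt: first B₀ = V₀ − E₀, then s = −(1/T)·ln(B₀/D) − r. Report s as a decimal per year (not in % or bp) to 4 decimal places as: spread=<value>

Equity is a call on the firm's assets struck at D = 129.0279:
d₁ = [ln(V₀/D) + (r + σ²/2)T] / (σ√T)
   = [ln(272.8410/129.0279) + (0.0059 + 0.5·0.4887²)·7.8186] / (0.4887·√7.8186)
   = [0.748861 + 0.979779] / 1.366491 = 1.265021
d₂ = d₁ − σ√T = 1.265021 − 1.366491 = -0.101471
N(d₁) = 0.897068,  N(d₂) = 0.459588,  e^(−rT) = 0.954918
E₀ = V₀·N(d₁) − D·e^(−rT)·N(d₂)
   = 272.8410·0.897068 − 129.0279·0.954918·0.459588 = 188.130552
B₀ = V₀ − E₀ = 272.8410 − 188.130552 = 84.710448
spread = −(1/T)·ln(B₀/D) − r = −(1/7.8186)·ln(84.710448/129.0279) − 0.0059 = 0.04791906

spread=0.0479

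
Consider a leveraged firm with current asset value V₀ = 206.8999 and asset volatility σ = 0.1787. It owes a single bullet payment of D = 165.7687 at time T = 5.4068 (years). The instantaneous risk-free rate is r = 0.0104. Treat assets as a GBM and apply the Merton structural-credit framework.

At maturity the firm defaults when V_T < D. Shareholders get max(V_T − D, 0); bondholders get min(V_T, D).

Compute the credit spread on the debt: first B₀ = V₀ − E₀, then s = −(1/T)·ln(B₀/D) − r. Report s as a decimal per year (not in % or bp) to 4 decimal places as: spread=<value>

Work the structural quantities from V₀ = 206.8999 against face 165.7687:
d₁ = [ln(V₀/D) + (r + σ²/2)T] / (σ√T)
   = [ln(206.8999/165.7687) + (0.0104 + 0.5·0.1787²)·5.4068] / (0.1787·√5.4068)
   = [0.221642 + 0.142560] / 0.415523 = 0.876491
d₂ = d₁ − σ√T = 0.876491 − 0.415523 = 0.460968
N(d₁) = 0.809618,  N(d₂) = 0.677589,  e^(−rT) = 0.945321
E₀ = V₀·N(d₁) − D·e^(−rT)·N(d₂)
   = 206.8999·0.809618 − 165.7687·0.945321·0.677589 = 61.328579
B₀ = V₀ − E₀ = 206.8999 − 61.328579 = 145.571321
spread = −(1/T)·ln(B₀/D) − r = −(1/5.4068)·ln(145.571321/165.7687) − 0.0104 = 0.01363035

spread=0.0136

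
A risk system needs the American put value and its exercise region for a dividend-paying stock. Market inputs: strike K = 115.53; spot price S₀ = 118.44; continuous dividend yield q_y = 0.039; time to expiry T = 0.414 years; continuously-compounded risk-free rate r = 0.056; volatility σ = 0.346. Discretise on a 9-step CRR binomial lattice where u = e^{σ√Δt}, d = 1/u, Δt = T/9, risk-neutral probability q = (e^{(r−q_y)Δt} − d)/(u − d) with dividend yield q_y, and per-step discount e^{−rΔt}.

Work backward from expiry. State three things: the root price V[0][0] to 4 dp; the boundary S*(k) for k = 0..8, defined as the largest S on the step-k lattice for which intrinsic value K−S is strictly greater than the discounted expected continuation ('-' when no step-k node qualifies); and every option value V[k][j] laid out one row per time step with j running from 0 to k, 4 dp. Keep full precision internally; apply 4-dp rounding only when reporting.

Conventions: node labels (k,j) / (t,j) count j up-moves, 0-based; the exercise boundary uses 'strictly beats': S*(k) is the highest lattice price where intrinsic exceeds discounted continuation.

Δt=0.04600  u=1.07703  d=0.92848  q=0.48672  discount=0.99743
step 9 (expiry): payoffs max(K−S,0) = 54.7945 45.0770 33.8048 20.7290 5.5611 0.0000 0.0000 0.0000 0.0000 0.0000
step 8: (k=8,j=0): S=65.4140, K−S=50.1160, hold=49.9360 ⇒ V=50.1160 exercise | (k=8,j=1): S=75.8801, K−S=39.6499, hold=39.4887 ⇒ V=39.6499 exercise | (k=8,j=2): S=88.0207, K−S=27.5093, hold=27.3699 ⇒ V=27.5093 exercise | (k=8,j=3): S=102.1037, K−S=13.4263, hold=13.3121 ⇒ V=13.4263 exercise | (k=8,j=4): S=118.4400, K−S=0.0000, hold=2.8470 ⇒ V=2.8470 continue | (k=8,j=5): S=137.3901, K−S=0.0000, hold=0.0000 ⇒ V=0.0000 continue | (k=8,j=6): S=159.3721, K−S=0.0000, hold=0.0000 ⇒ V=0.0000 continue | (k=8,j=7): S=184.8711, K−S=0.0000, hold=0.0000 ⇒ V=0.0000 continue | (k=8,j=8): S=214.4499, K−S=0.0000, hold=0.0000 ⇒ V=0.0000 continue  boundary S*=102.1037
step 7: (k=7,j=0): S=70.4530, K−S=45.0770, hold=44.9061 ⇒ V=45.0770 exercise | (k=7,j=1): S=81.7252, K−S=33.8048, hold=33.6540 ⇒ V=33.8048 exercise | (k=7,j=2): S=94.8010, K−S=20.7290, hold=20.6017 ⇒ V=20.7290 exercise | (k=7,j=3): S=109.9689, K−S=5.5611, hold=8.2558 ⇒ V=8.2558 continue | (k=7,j=4): S=127.5636, K−S=0.0000, hold=1.4576 ⇒ V=1.4576 continue | (k=7,j=5): S=147.9734, K−S=0.0000, hold=0.0000 ⇒ V=0.0000 continue | (k=7,j=6): S=171.6487, K−S=0.0000, hold=0.0000 ⇒ V=0.0000 continue | (k=7,j=7): S=199.1120, K−S=0.0000, hold=0.0000 ⇒ V=0.0000 continue  boundary S*=94.8010
step 6: (k=6,j=0): S=75.8801, K−S=39.6499, hold=39.4887 ⇒ V=39.6499 exercise | (k=6,j=1): S=88.0207, K−S=27.5093, hold=27.3699 ⇒ V=27.5093 exercise | (k=6,j=2): S=102.1037, K−S=13.4263, hold=14.6203 ⇒ V=14.6203 continue | (k=6,j=3): S=118.4400, K−S=0.0000, hold=4.9342 ⇒ V=4.9342 continue | (k=6,j=4): S=137.3901, K−S=0.0000, hold=0.7462 ⇒ V=0.7462 continue | (k=6,j=5): S=159.3721, K−S=0.0000, hold=0.0000 ⇒ V=0.0000 continue | (k=6,j=6): S=184.8711, K−S=0.0000, hold=0.0000 ⇒ V=0.0000 continue  boundary S*=88.0207
step 5: (k=5,j=0): S=81.7252, K−S=33.8048, hold=33.6540 ⇒ V=33.8048 exercise | (k=5,j=1): S=94.8010, K−S=20.7290, hold=21.1813 ⇒ V=21.1813 continue | (k=5,j=2): S=109.9689, K−S=5.5611, hold=9.8804 ⇒ V=9.8804 continue | (k=5,j=3): S=127.5636, K−S=0.0000, hold=2.8884 ⇒ V=2.8884 continue | (k=5,j=4): S=147.9734, K−S=0.0000, hold=0.3820 ⇒ V=0.3820 continue | (k=5,j=5): S=171.6487, K−S=0.0000, hold=0.0000 ⇒ V=0.0000 continue  boundary S*=81.7252
step 4: (k=4,j=0): S=88.0207, K−S=27.5093, hold=27.5895 ⇒ V=27.5895 continue | (k=4,j=1): S=102.1037, K−S=13.4263, hold=15.6406 ⇒ V=15.6406 continue | (k=4,j=2): S=118.4400, K−S=0.0000, hold=6.4606 ⇒ V=6.4606 continue | (k=4,j=3): S=137.3901, K−S=0.0000, hold=1.6642 ⇒ V=1.6642 continue | (k=4,j=4): S=159.3721, K−S=0.0000, hold=0.1956 ⇒ V=0.1956 continue  boundary S*=-
step 3: (k=3,j=0): S=94.8010, K−S=20.7290, hold=21.7177 ⇒ V=21.7177 continue | (k=3,j=1): S=109.9689, K−S=5.5611, hold=11.1437 ⇒ V=11.1437 continue | (k=3,j=2): S=127.5636, K−S=0.0000, hold=4.1154 ⇒ V=4.1154 continue | (k=3,j=3): S=147.9734, K−S=0.0000, hold=0.9469 ⇒ V=0.9469 continue  boundary S*=-
step 2: (k=2,j=0): S=102.1037, K−S=13.4263, hold=16.5284 ⇒ V=16.5284 continue | (k=2,j=1): S=118.4400, K−S=0.0000, hold=7.7030 ⇒ V=7.7030 continue | (k=2,j=2): S=137.3901, K−S=0.0000, hold=2.5666 ⇒ V=2.5666 continue  boundary S*=-
step 1: (k=1,j=0): S=109.9689, K−S=5.5611, hold=12.2014 ⇒ V=12.2014 continue | (k=1,j=1): S=127.5636, K−S=0.0000, hold=5.1896 ⇒ V=5.1896 continue  boundary S*=-
step 0: (k=0,j=0): S=118.4400, K−S=0.0000, hold=8.7660 ⇒ V=8.7660 continue  boundary S*=-

price = 8.7660
boundary = - - - - - 81.7252 88.0207 94.8010 102.1037
tree:
8.7660
12.2014 5.1896
16.5284 7.7030 2.5666
21.7177 11.1437 4.1154 0.9469
27.5895 15.6406 6.4606 1.6642 0.1956
33.8048 21.1813 9.8804 2.8884 0.3820 0.0000
39.6499 27.5093 14.6203 4.9342 0.7462 0.0000 0.0000
45.0770 33.8048 20.7290 8.2558 1.4576 0.0000 0.0000 0.0000
50.1160 39.6499 27.5093 13.4263 2.8470 0.0000 0.0000 0.0000 0.0000
54.7945 45.0770 33.8048 20.7290 5.5611 0.0000 0.0000 0.0000 0.0000 0.0000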